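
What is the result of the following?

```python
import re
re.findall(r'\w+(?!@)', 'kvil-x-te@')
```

Because the assertion is negative and zero-width, positions next to the forbidden text are skipped.
Scanning left to right: at [0:4] → 'kvil'; at [5:6] → 'x'; at [7:8] → 't'.
`findall` yields the raw match text (3 of them) because the pattern has no groups.

['kvil', 'x', 't']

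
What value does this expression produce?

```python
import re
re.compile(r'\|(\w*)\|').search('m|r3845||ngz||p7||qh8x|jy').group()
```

The match spans [1:8] → '|r3845|'.

'|r3845|'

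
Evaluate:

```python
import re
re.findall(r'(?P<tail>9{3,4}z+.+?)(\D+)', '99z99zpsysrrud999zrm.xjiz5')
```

[('999zr', 'm.xjiz')]

The pattern matches 3 to 4 of a literal '9', then one or more of the literal 'z', then one or more of any character (lazy) (captured as 'tail'); then one or more of a non-digit (captured).
A non-greedy quantifier consumes as few characters as it can — just enough that the remainder of the pattern still matches from where it stops; whatever follows it matches normally.
Matches: at [14:25] match '999zrm.xjiz', groups = ('999zr', 'm.xjiz').
Multiple groups make `findall` return tuples — one 2-tuple for the one match.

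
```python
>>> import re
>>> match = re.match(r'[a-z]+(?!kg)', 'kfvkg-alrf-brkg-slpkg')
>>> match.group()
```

'kfvkg'

`re.match` only tries the pattern at the start of the string.
The match spans [0:5] → 'kfvkg'.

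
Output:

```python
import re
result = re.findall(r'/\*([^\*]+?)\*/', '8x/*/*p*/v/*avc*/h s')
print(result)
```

['p', 'avc']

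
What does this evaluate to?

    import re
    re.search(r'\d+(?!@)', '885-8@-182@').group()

'885'

`(?!…)`/`(?<!…)` only lets a position through if the neighbouring text does NOT match; no characters are consumed.
The match spans [0:3] → '885'.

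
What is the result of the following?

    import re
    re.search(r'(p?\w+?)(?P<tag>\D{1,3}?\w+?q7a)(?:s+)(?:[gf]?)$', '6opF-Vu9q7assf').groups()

('6o', 'pF-Vu9q7a')

The match spans [0:14] → '6opF-Vu9q7assf'.
Captured: group 1 = '6o', group 2 = 'pF-Vu9q7a'.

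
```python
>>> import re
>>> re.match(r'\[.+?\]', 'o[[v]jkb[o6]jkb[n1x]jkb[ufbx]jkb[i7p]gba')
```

None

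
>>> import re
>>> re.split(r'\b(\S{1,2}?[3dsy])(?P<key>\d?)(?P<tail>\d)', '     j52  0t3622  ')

Pattern: a word boundary (`\b`, zero-width); then 1 to 2 of a non-whitespace character (lazy), then one of [3dsy] (captured); then optionally a digit (captured as 'key'); then a digit (captured as 'tail').
Matches to split on: at [10:15] → '0t362'.
`re.split` interleaves the captured-group text with the surrounding fragments.

['     j52  ', '0t3', '6', '2', '2  ']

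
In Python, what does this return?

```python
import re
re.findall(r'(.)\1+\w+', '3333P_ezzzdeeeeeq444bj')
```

['3']

The backreference `\1` re-matches whatever the first group consumed, character for character.
`findall` collects group 1 from the one match (1 total).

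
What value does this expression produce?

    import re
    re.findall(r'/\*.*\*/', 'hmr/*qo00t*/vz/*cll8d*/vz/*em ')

['/*qo00t*/vz/*cll8d*/']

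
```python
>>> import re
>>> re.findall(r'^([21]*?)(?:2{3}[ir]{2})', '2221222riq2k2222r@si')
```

Pattern: anchored at the start of the string; then zero or more of one of [21] (lazy) (captured); then exactly 3 of a literal '2', then exactly 2 of one of [ir] (non-capturing group).
Scanning left to right: at [0:9] match '2221222ri', group 1 = '2221'.
Because there's exactly one group, `findall` drops the full match and keeps group 1 from the one hit.

['2221']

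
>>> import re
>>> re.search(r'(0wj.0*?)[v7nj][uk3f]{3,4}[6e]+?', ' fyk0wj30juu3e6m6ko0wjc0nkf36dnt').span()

With the lazy modifier that quantifier settles for the fewest repetitions that let the rest of the pattern succeed (the atoms after it are unaffected and can still be greedy).
The match spans [4:14] → '0wj30juu3e'.

(4, 14)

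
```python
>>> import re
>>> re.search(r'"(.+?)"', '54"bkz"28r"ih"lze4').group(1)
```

The match spans [2:7] → '"bkz"'.
Captured: group 1 = 'bkz'.

'bkz'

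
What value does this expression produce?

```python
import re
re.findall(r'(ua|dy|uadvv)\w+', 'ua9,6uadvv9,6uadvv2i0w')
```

Branches in `(...|...)` are attempted left-to-right; the first branch that allows the whole pattern to succeed is taken.
Walking the string: at [0:3] match 'ua9', group 1 = 'ua'; at [5:11] match 'uadvv9', group 1 = 'ua'; at [13:22] match 'uadvv2i0w', group 1 = 'ua'.
Because there's exactly one group, `findall` drops the full match and keeps group 1 from each hit.

['ua', 'ua', 'ua']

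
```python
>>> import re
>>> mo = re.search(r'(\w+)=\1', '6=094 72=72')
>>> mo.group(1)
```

The match spans [6:11] → '72=72'.
Captured: group 1 = '72'.

'72'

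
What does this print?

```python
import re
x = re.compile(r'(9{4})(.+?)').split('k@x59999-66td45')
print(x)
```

['k@x5', '9999', '-', '66td45']

With the lazy modifier that quantifier settles for the fewest repetitions that let the rest of the pattern succeed (the atoms after it are unaffected and can still be greedy).
With a capturing group present, the delimiter's captured portion is kept in the result list.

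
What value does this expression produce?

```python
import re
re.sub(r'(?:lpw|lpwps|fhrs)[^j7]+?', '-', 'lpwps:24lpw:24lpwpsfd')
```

'-s:24-24-sfd'

Branches in `(...|...)` are attempted left-to-right; the first branch that allows the whole pattern to succeed is taken.
Matches: at [0:4] → 'lpwp'; at [8:12] → 'lpw:'; at [14:18] → 'lpwp'.
Every occurrence is swapped for '-'.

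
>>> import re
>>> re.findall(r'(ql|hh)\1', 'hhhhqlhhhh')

['hh', 'hh']

After group 1 captures some text, `\1` only succeeds where that same text appears again.
Because there's exactly one group, `findall` drops the full match and keeps group 1 from each hit.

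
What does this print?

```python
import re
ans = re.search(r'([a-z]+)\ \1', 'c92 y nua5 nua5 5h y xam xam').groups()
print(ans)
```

The match spans [21:28] → 'xam xam'.
Captured: group 1 = 'xam'.

('xam',)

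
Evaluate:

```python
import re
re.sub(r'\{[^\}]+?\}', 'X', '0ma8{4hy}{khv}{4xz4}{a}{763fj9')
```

'0ma8XXXX{763fj9'

Matches: at [4:9] → '{4hy}'; at [9:14] → '{khv}'; at [14:20] → '{4xz4}'; at [20:23] → '{a}'.
Each match is replaced by 'X'.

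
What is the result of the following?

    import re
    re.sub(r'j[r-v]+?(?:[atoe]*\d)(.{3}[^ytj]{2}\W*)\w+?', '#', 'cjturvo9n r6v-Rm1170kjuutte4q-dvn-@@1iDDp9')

'c#m1170k#iDDp9'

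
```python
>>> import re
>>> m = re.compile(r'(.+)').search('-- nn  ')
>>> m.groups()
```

The match spans [0:7] → '-- nn  '.
Captured: group 1 = '-- nn  '.

('-- nn  ',)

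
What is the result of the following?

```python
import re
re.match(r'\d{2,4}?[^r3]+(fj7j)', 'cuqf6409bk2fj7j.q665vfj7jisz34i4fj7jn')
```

The pattern matches 2 to 4 of a digit (lazy), then one or more of any character except [r3]; then the literal 'fj', then the literal '7j' (captured).
`re.match` only tries the pattern at the start of the string.
Here position 0 doesn't satisfy it, so the call returns None.

None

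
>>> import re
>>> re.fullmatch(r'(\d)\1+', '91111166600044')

None

After group 1 captures some text, `\1` only succeeds where that same text appears again.
`re.fullmatch` is like wrapping the pattern in `^…$` (in single-line mode).
Here the string isn't matched end-to-end, so the call returns None.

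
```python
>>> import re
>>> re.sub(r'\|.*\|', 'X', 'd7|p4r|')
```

'd7X'

Every occurrence is swapped for 'X'.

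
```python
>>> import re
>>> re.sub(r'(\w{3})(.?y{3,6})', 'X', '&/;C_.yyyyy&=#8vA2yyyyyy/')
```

This matches exactly 3 of a word character (captured); then optionally any character, then 3 to 6 of a literal 'y' (captured).
Matches: at [14:24] → '8vA2yyyyyy'.
Each match is replaced by 'X'.

'&/;C_.yyyyy&=#X/'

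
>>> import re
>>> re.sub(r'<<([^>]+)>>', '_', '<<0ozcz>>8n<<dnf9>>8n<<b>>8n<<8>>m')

'_8n_8n_8n_m'

Matches: at [0:9] → '<<0ozcz>>'; at [11:19] → '<<dnf9>>'; at [21:26] → '<<b>>'; at [28:33] → '<<8>>'.
Every occurrence is swapped for '_'.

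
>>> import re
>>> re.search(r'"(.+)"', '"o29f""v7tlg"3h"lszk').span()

(0, 16)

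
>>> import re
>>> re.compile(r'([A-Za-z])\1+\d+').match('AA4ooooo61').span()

(0, 3)

With `match`, the pattern is implicitly anchored at the beginning.
The match spans [0:3] → 'AA4'.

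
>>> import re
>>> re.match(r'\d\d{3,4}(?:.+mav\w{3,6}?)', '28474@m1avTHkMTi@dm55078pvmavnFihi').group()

`re.match` won't scan ahead — the pattern has to work from the very first character.
The match spans [0:32] → '28474@m1avTHkMTi@dm55078pvmavnFi'.

'28474@m1avTHkMTi@dm55078pvmavnFi'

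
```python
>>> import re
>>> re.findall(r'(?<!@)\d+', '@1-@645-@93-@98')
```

Because the assertion is negative and zero-width, positions next to the forbidden text are skipped.
`findall` yields the raw match text (3 of them) because the pattern has no groups.

['45', '3', '8']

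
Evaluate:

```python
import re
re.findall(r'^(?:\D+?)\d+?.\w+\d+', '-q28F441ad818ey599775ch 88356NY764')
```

['-q28F441ad818ey599775']

This matches anchored at the start of the string; then one or more of a non-digit (lazy) (non-capturing group); then one or more of a digit (lazy), then any character, then one or more of a word character; then one or more of a digit.
Matches: at [0:21] → '-q28F441ad818ey599775'.
`findall` yields the raw match text (1 of them) because the pattern has no groups.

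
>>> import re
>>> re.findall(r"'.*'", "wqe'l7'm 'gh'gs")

Scanning left to right: at [3:13] → "'l7'm 'gh'".
Since nothing is captured, `findall` lists the 1 matched substring directly.

["'l7'm 'gh'"]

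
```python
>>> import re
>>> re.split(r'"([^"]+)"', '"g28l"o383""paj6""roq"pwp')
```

Matches to split on: at [0:6] → '"g28l"'; at [11:17] → '"paj6"'; at [17:22] → '"roq"'.
With a capturing group present, the delimiter's captured portion is kept in the result list.

['', 'g28l', 'o383"', 'paj6', '', 'roq', 'pwp']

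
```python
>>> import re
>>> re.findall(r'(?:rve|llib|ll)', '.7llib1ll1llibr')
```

['llib', 'll', 'llib']

The regex engine tests alternatives in the order written; an earlier branch that matches wins even if a later one would match more.
Matches: at [2:6] → 'llib'; at [7:9] → 'll'; at [10:14] → 'llib'.
With no groups in the pattern, `findall` gives back each whole match — 3 here.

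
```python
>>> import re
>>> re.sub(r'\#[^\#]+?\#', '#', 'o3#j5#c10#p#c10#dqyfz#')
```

'o3#c10#c10#'

Matches: at [2:6] → '#j5#'; at [9:12] → '#p#'; at [15:22] → '#dqyfz#'.
`sub` substitutes '#' at each match site.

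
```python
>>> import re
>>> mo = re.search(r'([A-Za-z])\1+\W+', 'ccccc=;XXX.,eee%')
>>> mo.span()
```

(0, 7)

A backreference is literal: `\1` must see the identical characters the first group matched.
The match spans [0:7] → 'ccccc=;'.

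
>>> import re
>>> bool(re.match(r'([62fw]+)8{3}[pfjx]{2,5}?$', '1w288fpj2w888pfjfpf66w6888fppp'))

The pattern matches one or more of one of [62fw] (captured); then exactly 3 of the literal '8', then 2 to 5 of one of [pfjx] (lazy); then anchored at the end.
`match` is anchored at position 0; if the pattern doesn't fit there, it returns None.
Here the pattern fails at index 0, so the call returns None, and `bool(None)` is False.

False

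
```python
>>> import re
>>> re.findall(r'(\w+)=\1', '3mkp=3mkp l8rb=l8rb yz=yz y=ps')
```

The backreference `\1` re-matches whatever the first group consumed, character for character.
Walking the string: at [0:9] match '3mkp=3mkp', group 1 = '3mkp'; at [10:19] match 'l8rb=l8rb', group 1 = 'l8rb'; at [20:25] match 'yz=yz', group 1 = 'yz'.
`findall` collects group 1 from each match (3 total).

['3mkp', 'l8rb', 'yz']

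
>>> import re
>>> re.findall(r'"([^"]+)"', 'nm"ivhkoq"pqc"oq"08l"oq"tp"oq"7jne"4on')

`findall` collects group 1 from each match (4 total).

['ivhkoq', 'oq', 'oq', 'oq']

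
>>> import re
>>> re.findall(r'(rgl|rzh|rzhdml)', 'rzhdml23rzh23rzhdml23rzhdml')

Alternation tries branches left to right and keeps the first one that lets the overall match succeed at that position.
Scanning left to right: at [0:3] match 'rzh', group 1 = 'rzh'; at [8:11] match 'rzh', group 1 = 'rzh'; at [13:16] match 'rzh', group 1 = 'rzh'; at [21:24] match 'rzh', group 1 = 'rzh'.
With a single group, `findall` returns only what that group captured — 4 items.

['rzh', 'rzh', 'rzh', 'rzh']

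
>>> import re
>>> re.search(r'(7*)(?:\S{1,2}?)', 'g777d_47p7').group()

With the lazy modifier that quantifier settles for the fewest repetitions that let the rest of the pattern succeed (the atoms after it are unaffected and can still be greedy).
The match spans [0:1] → 'g'.

'g'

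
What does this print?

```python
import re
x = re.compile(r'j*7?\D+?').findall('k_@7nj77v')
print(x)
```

Pattern: zero or more of a literal 'j', then optionally the literal '7'; then one or more of a non-digit (lazy).
Because the quantifier is non-greedy, it stops expanding at the earliest point where the rest of the pattern can succeed.
Matches: at [0:1] → 'k'; at [1:2] → '_'; at [2:3] → '@'; at [3:5] → '7n'; at [5:6] → 'j'; ….
No capturing groups, so `findall` returns the 6 full match strings.

['k', '_', '@', '7n', 'j', '7v']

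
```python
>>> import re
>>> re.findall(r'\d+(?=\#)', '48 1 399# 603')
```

['399']

The positive lookaround only admits positions where the adjacent text matches; those characters stay outside the span.
Matches: at [5:8] → '399'.
`findall` yields the raw match text (1 of them) because the pattern has no groups.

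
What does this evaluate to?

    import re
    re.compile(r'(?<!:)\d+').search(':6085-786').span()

(2, 5)

The negative lookahead/lookbehind blocks any match where the forbidden context is present.
Unlike `match`, `search` isn't anchored — it looks for the pattern anywhere in the string.
The match spans [2:5] → '085'.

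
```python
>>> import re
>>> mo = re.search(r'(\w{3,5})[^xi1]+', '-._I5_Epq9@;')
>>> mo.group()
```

'_I5_Epq9@;'

This matches 3 to 5 of a word character (captured); then one or more of any character except [xi1].
Unlike `match`, `search` isn't anchored — it looks for the pattern anywhere in the string.
The match spans [2:12] → '_I5_Epq9@;'.
Captured: group 1 = '_I5_E'.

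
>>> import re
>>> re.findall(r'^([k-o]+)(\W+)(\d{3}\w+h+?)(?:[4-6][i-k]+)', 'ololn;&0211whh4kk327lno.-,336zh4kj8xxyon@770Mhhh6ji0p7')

Multiple groups make `findall` return tuples — one 3-tuple for the one match.

[('ololn', ';&', '0211whh')]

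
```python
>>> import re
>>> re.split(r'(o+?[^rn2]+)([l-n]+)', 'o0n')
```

['', 'o0', 'n', '']

`re.split` interleaves the captured-group text with the surrounding fragments.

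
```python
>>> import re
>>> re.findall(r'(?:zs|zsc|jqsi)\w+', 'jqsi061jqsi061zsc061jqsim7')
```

With no groups in the pattern, `findall` gives back each whole match — 1 here.

['jqsi061jqsi061zsc061jqsim7']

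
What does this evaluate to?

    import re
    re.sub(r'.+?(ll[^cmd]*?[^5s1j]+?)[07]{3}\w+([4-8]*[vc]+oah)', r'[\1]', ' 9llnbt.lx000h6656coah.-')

The pattern matches one or more of any character (lazy); then the literal 'll', then zero or more of any character except [cmd] (lazy), then one or more of any character except [5s1j] (lazy) (captured); then exactly 3 of one of [07], then one or more of a word character; then zero or more of a character in [4-8], then one or more of one of [vc], then the literal 'oah' (captured).
Each match is replaced using the text its own group 1 captured.

'[llnbt.lx].-'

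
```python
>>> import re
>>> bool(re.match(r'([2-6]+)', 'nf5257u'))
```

False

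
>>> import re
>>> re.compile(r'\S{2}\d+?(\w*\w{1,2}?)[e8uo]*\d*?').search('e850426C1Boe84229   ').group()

Pattern: exactly 2 of a non-whitespace character, then one or more of a digit (lazy); then zero or more of a word character, then 1 to 2 of a word character (lazy) (captured); then zero or more of one of [e8uo], then zero or more of a digit (lazy).
`re.search` scans for the first position where the pattern succeeds.
The match spans [0:17] → 'e850426C1Boe84229'.
Captured: group 1 = '0426C1Boe84229'.

'e850426C1Boe84229'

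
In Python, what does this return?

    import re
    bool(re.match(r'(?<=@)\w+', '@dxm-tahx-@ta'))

False

The positive lookaround only admits positions where the adjacent text matches; those characters stay outside the span.
`re.match` only tries the pattern at the start of the string.
Here the pattern fails at index 0, so the call returns None, and `bool(None)` is False.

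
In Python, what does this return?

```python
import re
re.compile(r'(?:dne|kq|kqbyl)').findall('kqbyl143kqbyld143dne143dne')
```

['kq', 'kq', 'dne', 'dne']

Alternation tries branches left to right and keeps the first one that lets the overall match succeed at that position.
Since nothing is captured, `findall` lists the 4 matched substrings directly.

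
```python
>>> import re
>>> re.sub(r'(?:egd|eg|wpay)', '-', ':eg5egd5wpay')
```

`|` is ordered: at each position the engine commits to the first alternative that works.
Each match is replaced by '-'.

':-5-5-'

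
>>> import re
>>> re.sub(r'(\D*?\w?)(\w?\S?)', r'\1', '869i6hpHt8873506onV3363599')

Pattern: zero or more of a non-digit (lazy), then optionally a word character (captured); then optionally a word character, then optionally a non-whitespace character (captured).
A `+?`/`*?`/`{m,n}?` starts at its minimum and grows only as far as needed for what follows to match.
Matches: at [0:3] → '869'; at [3:6] → 'i6h'; at [6:9] → 'pHt'; at [9:12] → '887'; at [12:15] → '350'; ….
Each match is replaced using the text its own group 1 captured.

'8ip836V69'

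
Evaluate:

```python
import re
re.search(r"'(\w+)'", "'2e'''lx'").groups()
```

('2e',)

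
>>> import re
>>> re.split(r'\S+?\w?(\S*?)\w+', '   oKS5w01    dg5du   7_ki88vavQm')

['   ', '', '    ', '', '   ', '', '']

Pattern: one or more of a non-whitespace character (lazy), then optionally a word character; then zero or more of a non-whitespace character (lazy) (captured); then one or more of a word character.
The group in the pattern means `split` returns the separators' captures alongside the pieces.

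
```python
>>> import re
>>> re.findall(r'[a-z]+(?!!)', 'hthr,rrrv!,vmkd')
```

['hthr', 'rrr', 'vmkd']

A negative assertion filters positions out without eating any characters.
Matches: at [0:4] → 'hthr'; at [5:8] → 'rrr'; at [11:15] → 'vmkd'.
Since nothing is captured, `findall` lists the 3 matched substrings directly.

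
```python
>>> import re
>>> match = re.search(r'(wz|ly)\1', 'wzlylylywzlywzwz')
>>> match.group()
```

After group 1 captures some text, `\1` only succeeds where that same text appears again.
The match spans [2:6] → 'lyly'.

'lyly'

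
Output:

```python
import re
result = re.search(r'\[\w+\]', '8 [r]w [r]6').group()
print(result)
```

[r]

`search` walks the string left to right and returns the first match it finds.
The match spans [2:5] → '[r]'.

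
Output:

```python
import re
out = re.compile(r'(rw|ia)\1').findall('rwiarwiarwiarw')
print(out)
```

[]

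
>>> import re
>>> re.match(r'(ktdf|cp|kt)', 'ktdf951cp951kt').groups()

('ktdf',)

Alternation isn't longest-match — the leftmost alternative that fits at this position is chosen.
`re.match` won't scan ahead — the pattern has to work from the very first character.
The match spans [0:4] → 'ktdf'.
Captured: group 1 = 'ktdf'.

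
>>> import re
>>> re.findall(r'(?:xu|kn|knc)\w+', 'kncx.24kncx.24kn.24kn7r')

['kncx', 'kncx', 'kn7r']

Matches: at [0:4] → 'kncx'; at [7:11] → 'kncx'; at [19:23] → 'kn7r'.
With no groups in the pattern, `findall` gives back each whole match — 3 here.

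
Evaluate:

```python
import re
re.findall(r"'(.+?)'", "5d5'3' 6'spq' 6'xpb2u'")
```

A non-greedy quantifier consumes as few characters as it can — just enough that the remainder of the pattern still matches from where it stops; whatever follows it matches normally.
Walking the string: at [3:6] match "'3'", group 1 = '3'; at [8:13] match "'spq'", group 1 = 'spq'; at [15:22] match "'xpb2u'", group 1 = 'xpb2u'.
With a single group, `findall` returns only what that group captured — 3 items.

['3', 'spq', 'xpb2u']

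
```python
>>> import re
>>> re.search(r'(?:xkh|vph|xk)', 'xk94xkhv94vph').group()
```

'xk'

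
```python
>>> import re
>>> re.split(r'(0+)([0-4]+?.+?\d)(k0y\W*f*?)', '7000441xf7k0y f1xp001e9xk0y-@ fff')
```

['7', '000', '441xf7', 'k0y ', 'f1xp001e9xk0y-@ fff']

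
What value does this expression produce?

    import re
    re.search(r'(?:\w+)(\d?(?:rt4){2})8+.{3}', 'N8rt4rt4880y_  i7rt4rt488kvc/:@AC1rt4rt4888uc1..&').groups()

('rt4rt4',)

The match spans [0:13] → 'N8rt4rt4880y_'.
Captured: group 1 = 'rt4rt4'.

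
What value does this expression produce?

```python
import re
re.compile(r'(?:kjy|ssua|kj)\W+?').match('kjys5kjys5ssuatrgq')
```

With `match`, the pattern is implicitly anchored at the beginning.
Here position 0 doesn't satisfy it, so the call returns None.

None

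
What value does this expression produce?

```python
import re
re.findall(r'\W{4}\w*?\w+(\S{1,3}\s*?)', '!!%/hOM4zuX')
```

['X']

Pattern: exactly 4 of a non-word character, then zero or more of a word character (lazy); then one or more of a word character; then 1 to 3 of a non-whitespace character, then zero or more of whitespace (lazy) (captured).
Because there's exactly one group, `findall` drops the full match and keeps group 1 from the one hit.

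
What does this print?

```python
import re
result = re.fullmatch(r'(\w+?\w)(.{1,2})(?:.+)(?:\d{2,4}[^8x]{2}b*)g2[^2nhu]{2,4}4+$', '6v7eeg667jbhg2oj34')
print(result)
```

None

The pattern matches one or more of a word character (lazy), then a word character (captured); then 1 to 2 of any character (captured); then one or more of any character (non-capturing group); then 2 to 4 of a digit, then exactly 2 of any character except [8x], then zero or more of the literal 'b' (non-capturing group); then the literal 'g2', then 2 to 4 of any character except [2nhu], then one or more of the literal '4'; then anchored at the end.
`re.fullmatch` requires the pattern to consume the entire string.
Here the pattern can't cover the whole string, so the call returns None.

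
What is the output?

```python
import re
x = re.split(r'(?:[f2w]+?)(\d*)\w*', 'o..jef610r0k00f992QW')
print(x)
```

Because the pattern has a capturing group, `split` also inserts each captured text between the pieces.

['o..je', '610', '']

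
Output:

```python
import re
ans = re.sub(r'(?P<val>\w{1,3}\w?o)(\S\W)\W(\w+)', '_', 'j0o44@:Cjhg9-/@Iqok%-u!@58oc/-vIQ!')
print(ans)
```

j0o44@:Cjhg9-/@_!@_!

The pattern matches 1 to 3 of a word character, then optionally a word character, then the literal 'o' (captured as 'val'); then a non-whitespace character, then a non-word character (captured); then a non-word character; then one or more of a word character (captured).
Matches: at [15:22] → 'Iqok%-u'; at [24:33] → '58oc/-vIQ'.
Each match is replaced by '_'.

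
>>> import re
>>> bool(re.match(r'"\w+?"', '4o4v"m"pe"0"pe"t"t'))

`re.match` only tries the pattern at the start of the string.
Here the pattern fails at index 0, so the call returns None, and `bool(None)` is False.

False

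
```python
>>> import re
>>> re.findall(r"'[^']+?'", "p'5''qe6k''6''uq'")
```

["'5'", "'qe6k'", "'6'", "'uq'"]

Scanning left to right: at [1:4] → "'5'"; at [4:10] → "'qe6k'"; at [10:13] → "'6'"; at [13:17] → "'uq'".
With no groups in the pattern, `findall` gives back each whole match — 4 here.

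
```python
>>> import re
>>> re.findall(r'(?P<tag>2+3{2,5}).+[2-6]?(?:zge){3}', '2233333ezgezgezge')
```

['2233333']

The pattern matches one or more of the literal '2', then 2 to 5 of the literal '3' (captured as 'tag'); then one or more of any character; then optionally a character in [2-6], then the literal 'zge' repeated 3 times.
One capturing group, so `findall` returns just the captured substring from the one match — 1 in all.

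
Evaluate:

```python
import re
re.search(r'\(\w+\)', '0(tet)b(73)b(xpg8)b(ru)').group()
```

'(tet)'

The match spans [1:6] → '(tet)'.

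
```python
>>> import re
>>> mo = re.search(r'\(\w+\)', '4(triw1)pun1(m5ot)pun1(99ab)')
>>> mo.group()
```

'(triw1)'

`re.search` scans for the first position where the pattern succeeds.
The match spans [1:8] → '(triw1)'.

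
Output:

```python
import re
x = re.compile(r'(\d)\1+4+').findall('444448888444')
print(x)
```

['4', '8']

The backreference `\1` re-matches whatever the first group consumed, character for character.
Because there's exactly one group, `findall` drops the full match and keeps group 1 from each hit.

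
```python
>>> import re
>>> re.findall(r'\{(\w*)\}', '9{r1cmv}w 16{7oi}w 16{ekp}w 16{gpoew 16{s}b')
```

['r1cmv', '7oi', 'ekp', 's']

Matches: at [1:8] match '{r1cmv}', group 1 = 'r1cmv'; at [12:17] match '{7oi}', group 1 = '7oi'; at [21:26] match '{ekp}', group 1 = 'ekp'; at [39:42] match '{s}', group 1 = 's'.
With a single group, `findall` returns only what that group captured — 4 items.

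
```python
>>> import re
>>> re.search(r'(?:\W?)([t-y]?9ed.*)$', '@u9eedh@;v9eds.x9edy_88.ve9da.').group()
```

Pattern: optionally a non-word character (non-capturing group); then optionally a character in [t-y], then the literal '9ed', then zero or more of any character (captured); then anchored at the end.
`search` walks the string left to right and returns the first match it finds.
The match spans [8:30] → ';v9eds.x9edy_88.ve9da.'.
Captured: group 1 = 'v9eds.x9edy_88.ve9da.'.

';v9eds.x9edy_88.ve9da.'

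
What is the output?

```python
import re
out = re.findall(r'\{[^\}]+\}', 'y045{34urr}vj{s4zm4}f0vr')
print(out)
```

['{34urr}', '{s4zm4}']

Since nothing is captured, `findall` lists the 2 matched substrings directly.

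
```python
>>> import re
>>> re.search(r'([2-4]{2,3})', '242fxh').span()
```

The pattern matches 2 to 3 of a character in [2-4] (captured).
`re.search` tries every starting position until one works.
The match spans [0:3] → '242'.
Captured: group 1 = '242'.

(0, 3)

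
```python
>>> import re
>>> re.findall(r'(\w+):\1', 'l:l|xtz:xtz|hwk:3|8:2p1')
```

['l', 'xtz']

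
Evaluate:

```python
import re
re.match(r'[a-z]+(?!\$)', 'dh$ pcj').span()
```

(0, 1)

`re.match` only tries the pattern at the start of the string.
The match spans [0:1] → 'd'.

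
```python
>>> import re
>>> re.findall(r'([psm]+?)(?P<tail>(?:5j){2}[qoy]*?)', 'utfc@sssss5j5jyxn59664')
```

This matches one or more of one of [psm] (lazy) (captured); then the literal '5j' repeated 2 times, then zero or more of one of [qoy] (lazy) (captured as 'tail').
With the lazy modifier that quantifier settles for the fewest repetitions that let the rest of the pattern succeed (the atoms after it are unaffected and can still be greedy).
Scanning left to right: at [5:14] match 'sssss5j5j', groups = ('sssss', '5j5j').
Multiple groups make `findall` return tuples — one 2-tuple for the one match.

[('sssss', '5j5j')]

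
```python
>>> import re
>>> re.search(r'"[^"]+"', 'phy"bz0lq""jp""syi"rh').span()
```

The match spans [3:10] → '"bz0lq"'.

(3, 10)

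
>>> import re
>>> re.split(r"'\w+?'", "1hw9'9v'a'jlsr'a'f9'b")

['1hw9', 'a', 'a', 'b']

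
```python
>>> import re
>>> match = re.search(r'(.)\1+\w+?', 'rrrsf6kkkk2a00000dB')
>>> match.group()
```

After group 1 captures some text, `\1` only succeeds where that same text appears again.
The match spans [0:4] → 'rrrs'.

'rrrs'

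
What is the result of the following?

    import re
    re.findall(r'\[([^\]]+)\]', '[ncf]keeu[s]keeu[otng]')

['ncf', 's', 'otng']

Matches: at [0:5] match '[ncf]', group 1 = 'ncf'; at [9:12] match '[s]', group 1 = 's'; at [16:22] match '[otng]', group 1 = 'otng'.
`findall` collects group 1 from each match (3 total).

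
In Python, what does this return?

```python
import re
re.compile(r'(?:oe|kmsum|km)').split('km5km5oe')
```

Matches to split on: at [0:2] → 'km'; at [3:5] → 'km'; at [6:8] → 'oe'.
`split` removes every match and returns the 4 fragments in between.

['', '5', '5', '']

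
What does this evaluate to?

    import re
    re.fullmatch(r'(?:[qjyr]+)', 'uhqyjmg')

`fullmatch` succeeds only if the pattern covers the string from start to end.
Here the pattern can't cover the whole string, so the call returns None.

None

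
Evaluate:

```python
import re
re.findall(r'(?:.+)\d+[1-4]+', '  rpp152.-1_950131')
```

Since nothing is captured, `findall` lists the 1 matched substring directly.

['  rpp152.-1_950131']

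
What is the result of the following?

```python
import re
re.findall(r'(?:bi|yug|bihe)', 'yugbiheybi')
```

Branches in `(...|...)` are attempted left-to-right; the first branch that allows the whole pattern to succeed is taken.
No capturing groups, so `findall` returns the 3 full match strings.

['yug', 'bi', 'bi']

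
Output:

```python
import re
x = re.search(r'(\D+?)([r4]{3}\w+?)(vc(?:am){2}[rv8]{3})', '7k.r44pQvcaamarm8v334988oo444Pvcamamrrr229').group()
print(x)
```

k.r44pQvcaamarm8v334988oo444Pvcamamrrr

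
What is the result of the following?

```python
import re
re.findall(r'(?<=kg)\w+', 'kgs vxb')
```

['s']

Lookahead/lookbehind check context without consuming it, so the matched span excludes the asserted characters.
No capturing groups, so `findall` returns the 1 full match string.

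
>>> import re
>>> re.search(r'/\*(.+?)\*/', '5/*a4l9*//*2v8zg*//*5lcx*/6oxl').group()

With the lazy modifier that quantifier settles for the fewest repetitions that let the rest of the pattern succeed (the atoms after it are unaffected and can still be greedy).
`search` walks the string left to right and returns the first match it finds.
The match spans [1:9] → '/*a4l9*/'.
Captured: group 1 = 'a4l9'.

'/*a4l9*/'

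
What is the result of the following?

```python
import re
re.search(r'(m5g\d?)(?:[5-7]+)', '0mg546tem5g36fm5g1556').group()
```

Pattern: the literal 'm5g', then optionally a digit (captured); then one or more of a character in [5-7] (non-capturing group).
`search` walks the string left to right and returns the first match it finds.
The match spans [8:13] → 'm5g36'.
Captured: group 1 = 'm5g3'.

'm5g36'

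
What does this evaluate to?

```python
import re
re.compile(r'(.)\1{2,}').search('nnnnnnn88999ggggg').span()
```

(0, 7)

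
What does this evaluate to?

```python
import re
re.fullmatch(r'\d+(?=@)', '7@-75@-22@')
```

None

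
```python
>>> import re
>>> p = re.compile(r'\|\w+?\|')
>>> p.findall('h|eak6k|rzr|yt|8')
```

['|eak6k|', '|yt|']

Walking the string: at [1:8] → '|eak6k|'; at [11:15] → '|yt|'.
`findall` yields the raw match text (2 of them) because the pattern has no groups.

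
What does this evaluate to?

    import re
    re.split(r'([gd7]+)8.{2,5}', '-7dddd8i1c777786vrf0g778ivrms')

['-', '7dddd', '', '77', '', 'g77', '']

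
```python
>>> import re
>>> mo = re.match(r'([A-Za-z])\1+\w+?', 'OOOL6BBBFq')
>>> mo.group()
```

'OOOL'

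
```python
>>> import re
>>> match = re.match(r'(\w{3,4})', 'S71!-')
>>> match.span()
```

Pattern: 3 to 4 of a word character (captured).
`re.match` won't scan ahead — the pattern has to work from the very first character.
The match spans [0:3] → 'S71'.
Captured: group 1 = 'S71'.

(0, 3)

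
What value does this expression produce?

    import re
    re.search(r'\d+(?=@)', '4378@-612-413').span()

(0, 4)

The `(?=…)`/`(?<=…)` assertion just peeks at neighbouring text; it doesn't advance the match position.
Unlike `match`, `search` isn't anchored — it looks for the pattern anywhere in the string.
The match spans [0:4] → '4378'.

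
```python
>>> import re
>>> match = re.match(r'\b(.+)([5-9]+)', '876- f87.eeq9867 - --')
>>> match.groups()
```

('876- f87.eeq986', '7')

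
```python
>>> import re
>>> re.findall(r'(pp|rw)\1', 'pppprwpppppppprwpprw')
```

['pp', 'pp', 'pp']

After group 1 captures some text, `\1` only succeeds where that same text appears again.
Because there's exactly one group, `findall` drops the full match and keeps group 1 from each hit.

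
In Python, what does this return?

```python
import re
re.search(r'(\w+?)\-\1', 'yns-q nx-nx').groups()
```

('nx',)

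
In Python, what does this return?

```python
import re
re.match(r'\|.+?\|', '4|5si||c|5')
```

None

`re.match` won't scan ahead — the pattern has to work from the very first character.
Here the pattern fails at index 0, so the call returns None.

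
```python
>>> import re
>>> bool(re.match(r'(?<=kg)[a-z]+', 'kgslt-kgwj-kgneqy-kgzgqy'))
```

False

The lookaround is zero-width — it requires the adjacent text to match without consuming it, so the asserted text isn't part of the match.
`match` is anchored at position 0; if the pattern doesn't fit there, it returns None.
Here position 0 doesn't satisfy it, so the call returns None, and `bool(None)` is False.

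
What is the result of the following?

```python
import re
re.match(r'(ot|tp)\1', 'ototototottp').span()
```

After group 1 captures some text, `\1` only succeeds where that same text appears again.
`re.match` won't scan ahead — the pattern has to work from the very first character.
The match spans [0:4] → 'otot'.
Captured: group 1 = 'ot'.

(0, 4)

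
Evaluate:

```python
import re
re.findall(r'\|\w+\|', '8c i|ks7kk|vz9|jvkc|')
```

['|ks7kk|', '|jvkc|']

Matches: at [4:11] → '|ks7kk|'; at [14:20] → '|jvkc|'.
Since nothing is captured, `findall` lists the 2 matched substrings directly.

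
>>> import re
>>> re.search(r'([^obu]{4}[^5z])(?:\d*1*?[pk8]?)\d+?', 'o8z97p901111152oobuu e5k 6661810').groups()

('8z97p',)

The match spans [1:15] → '8z97p901111152'.
Captured: group 1 = '8z97p'.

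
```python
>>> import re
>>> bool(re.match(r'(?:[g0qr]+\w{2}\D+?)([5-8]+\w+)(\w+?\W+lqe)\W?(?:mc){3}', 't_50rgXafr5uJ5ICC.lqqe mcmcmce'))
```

`re.match` won't scan ahead — the pattern has to work from the very first character.
Here the pattern fails at index 0, so the call returns None, and `bool(None)` is False.

False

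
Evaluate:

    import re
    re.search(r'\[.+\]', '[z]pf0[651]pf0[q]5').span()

(0, 17)

The match spans [0:17] → '[z]pf0[651]pf0[q]'.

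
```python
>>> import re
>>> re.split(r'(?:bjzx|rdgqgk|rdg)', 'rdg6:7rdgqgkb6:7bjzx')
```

Alternation isn't longest-match — the leftmost alternative that fits at this position is chosen.
Matches to split on: at [0:3] → 'rdg'; at [6:12] → 'rdgqgk'; at [16:20] → 'bjzx'.
The string is cut at each match, leaving 4 pieces.

['', '6:7', 'b6:7', '']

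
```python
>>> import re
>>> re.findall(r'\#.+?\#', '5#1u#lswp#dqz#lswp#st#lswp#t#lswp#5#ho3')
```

['#1u#', '#dqz#', '#st#', '#t#', '#5#']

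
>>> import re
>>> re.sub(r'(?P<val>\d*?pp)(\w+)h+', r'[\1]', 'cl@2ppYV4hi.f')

'cl@[2pp]i.f'

Pattern: zero or more of a digit (lazy), then the literal 'pp' (captured as 'val'); then one or more of a word character (captured); then one or more of a literal 'h'.
Matches: at [3:10] → '2ppYV4h'.
Each match is replaced using the text its own group 1 captured.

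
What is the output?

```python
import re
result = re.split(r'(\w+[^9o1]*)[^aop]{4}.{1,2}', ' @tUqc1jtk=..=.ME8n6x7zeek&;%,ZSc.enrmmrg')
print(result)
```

[' @', 'tUqc1jtk=..=.ME8n6x7zeek&;%,ZSc.en', '']

Pattern: one or more of a word character, then zero or more of any character except [9o1] (captured); then exactly 4 of any character except [aop], then 1 to 2 of any character.
`re.split` interleaves the captured-group text with the surrounding fragments.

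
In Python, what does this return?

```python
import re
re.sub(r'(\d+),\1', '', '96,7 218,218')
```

After group 1 captures some text, `\1` only succeeds where that same text appears again.
`sub` substitutes '' at each match site.

'96,7 '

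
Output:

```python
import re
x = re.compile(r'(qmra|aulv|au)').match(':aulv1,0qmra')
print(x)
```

None

`re.match` won't scan ahead — the pattern has to work from the very first character.
Here the string doesn't start with a match, so the call returns None.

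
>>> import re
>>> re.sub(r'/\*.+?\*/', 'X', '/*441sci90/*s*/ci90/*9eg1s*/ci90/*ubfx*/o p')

Because the quantifier is non-greedy, it stops expanding at the earliest point where the rest of the pattern can succeed.
Matches: at [0:15] → '/*441sci90/*s*/'; at [19:28] → '/*9eg1s*/'; at [32:40] → '/*ubfx*/'.
Each match is replaced by 'X'.

'Xci90Xci90Xo p'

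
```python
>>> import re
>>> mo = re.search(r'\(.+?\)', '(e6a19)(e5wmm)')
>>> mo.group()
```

'(e6a19)'

Lazy quantifiers expand one character at a time until the remainder of the pattern can match.
`search` walks the string left to right and returns the first match it finds.
The match spans [0:7] → '(e6a19)'.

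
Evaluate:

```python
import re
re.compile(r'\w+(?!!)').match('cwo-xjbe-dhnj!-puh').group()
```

'cwo'

The negative lookahead/lookbehind blocks any match where the forbidden context is present.
With `match`, the pattern is implicitly anchored at the beginning.
The match spans [0:3] → 'cwo'.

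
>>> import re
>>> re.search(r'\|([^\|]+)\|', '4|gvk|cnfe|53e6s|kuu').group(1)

`search` walks the string left to right and returns the first match it finds.
The match spans [1:6] → '|gvk|'.
Captured: group 1 = 'gvk'.

'gvk'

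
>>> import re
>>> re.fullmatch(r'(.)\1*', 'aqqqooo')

None

`re.fullmatch` requires the pattern to consume the entire string.
Here the string isn't matched end-to-end, so the call returns None.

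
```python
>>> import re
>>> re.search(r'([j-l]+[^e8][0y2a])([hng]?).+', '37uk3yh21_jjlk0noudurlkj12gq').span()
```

The match spans [3:28] → 'k3yh21_jjlk0noudurlkj12gq'.

(3, 28)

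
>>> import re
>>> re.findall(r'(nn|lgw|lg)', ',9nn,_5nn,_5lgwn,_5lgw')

Branches in `(...|...)` are attempted left-to-right; the first branch that allows the whole pattern to succeed is taken.
Because there's exactly one group, `findall` drops the full match and keeps group 1 from each hit.

['nn', 'nn', 'lgw', 'lgw']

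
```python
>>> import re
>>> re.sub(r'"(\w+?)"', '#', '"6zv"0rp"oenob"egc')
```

`sub` substitutes '#' at each match site.

'#0rp#egc'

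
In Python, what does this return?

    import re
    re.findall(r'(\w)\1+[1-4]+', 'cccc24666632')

`\1` has to match the exact text group 1 already captured.
Walking the string: at [0:6] match 'cccc24', group 1 = 'c'; at [6:12] match '666632', group 1 = '6'.
One capturing group, so `findall` returns just the captured substring from each match — 2 in all.

['c', '6']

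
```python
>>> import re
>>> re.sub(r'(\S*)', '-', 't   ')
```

'-- - - -'

The pattern matches zero or more of a non-whitespace character (captured).
Matches: at [0:1] → 't'; at [1:1] → ''; at [2:2] → ''; at [3:3] → ''; at [4:4] → ''.
`sub` substitutes '-' at each match site.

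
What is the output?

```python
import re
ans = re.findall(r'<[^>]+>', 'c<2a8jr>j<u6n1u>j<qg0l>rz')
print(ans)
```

Walking the string: at [1:8] → '<2a8jr>'; at [9:16] → '<u6n1u>'; at [17:23] → '<qg0l>'.
Since nothing is captured, `findall` lists the 3 matched substrings directly.

['<2a8jr>', '<u6n1u>', '<qg0l>']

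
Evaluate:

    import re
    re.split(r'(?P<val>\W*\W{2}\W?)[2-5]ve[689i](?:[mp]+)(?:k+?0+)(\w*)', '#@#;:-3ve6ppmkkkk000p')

['', '#@#;:-', 'p', '']

This matches zero or more of a non-word character, then exactly 2 of a non-word character, then optionally a non-word character (captured as 'val'); then a character in [2-5], then the literal 've', then one of [689i]; then one or more of one of [mp] (non-capturing group); then one or more of a literal 'k' (lazy), then one or more of a literal '0' (non-capturing group); then zero or more of a word character (captured).
Matches to split on: at [0:21] → '#@#;:-3ve6ppmkkkk000p'.
Because the pattern has a capturing group, `split` also inserts each captured text between the pieces.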